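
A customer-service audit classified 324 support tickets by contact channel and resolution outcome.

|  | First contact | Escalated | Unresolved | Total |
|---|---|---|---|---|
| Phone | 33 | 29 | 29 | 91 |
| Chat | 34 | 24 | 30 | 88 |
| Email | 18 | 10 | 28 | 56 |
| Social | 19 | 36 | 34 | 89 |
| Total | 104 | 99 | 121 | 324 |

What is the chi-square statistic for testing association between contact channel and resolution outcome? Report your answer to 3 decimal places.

Grand total N = 324.
Expected counts (row total × column total / N):
  Phone, First contact: 91×104/324 = 29.2099
  Phone, Escalated: 91×99/324 = 27.8056
  Phone, Unresolved: 91×121/324 = 33.9846
  Chat, First contact: 88×104/324 = 28.2469
  Chat, Escalated: 88×99/324 = 26.8889
  Chat, Unresolved: 88×121/324 = 32.8642
  Email, First contact: 56×104/324 = 17.9753
  Email, Escalated: 56×99/324 = 17.1111
  Email, Unresolved: 56×121/324 = 20.9136
  Social, First contact: 89×104/324 = 28.5679
  Social, Escalated: 89×99/324 = 27.1944
  Social, Unresolved: 89×121/324 = 33.2377
Contributions (O − E)²/E:
  (33 − 29.2099)²/29.2099 = 0.4918
  (29 − 27.8056)²/27.8056 = 0.0513
  (29 − 33.9846)²/33.9846 = 0.7311
  (34 − 28.2469)²/28.2469 = 1.1717
  (24 − 26.8889)²/26.8889 = 0.3104
  (30 − 32.8642)²/32.8642 = 0.2496
  (18 − 17.9753)²/17.9753 = 0.0000
  (10 − 17.1111)²/17.1111 = 2.9553
  (28 − 20.9136)²/20.9136 = 2.4012
  (19 − 28.5679)²/28.5679 = 3.2045
  (36 − 27.1944)²/27.1944 = 2.8513
  (34 − 33.2377)²/33.2377 = 0.0175
χ² = 0.4918 + 0.0513 + 0.7311 + 1.1717 + 0.3104 + 0.2496 + 0.0000 + 2.9553 + 2.4012 + 3.2045 + 2.8513 + 0.0175 = 14.436

14.436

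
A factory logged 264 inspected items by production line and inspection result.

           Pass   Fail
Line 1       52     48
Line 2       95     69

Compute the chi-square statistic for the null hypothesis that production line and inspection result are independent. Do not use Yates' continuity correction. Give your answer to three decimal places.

0.884

Row totals: 100, 164. Column totals: 147, 117. Grand total N = 264.
Expected counts (row total × column total / N):
  Line 1, Pass: 100×147/264 = 55.6818
  Line 1, Fail: 100×117/264 = 44.3182
  Line 2, Pass: 164×147/264 = 91.3182
  Line 2, Fail: 164×117/264 = 72.6818
Contributions (O − E)²/E:
  (52 − 55.6818)²/55.6818 = 0.2434
  (48 − 44.3182)²/44.3182 = 0.3059
  (95 − 91.3182)²/91.3182 = 0.1484
  (69 − 72.6818)²/72.6818 = 0.1865
χ² = 0.2434 + 0.3059 + 0.1484 + 0.1865 = 0.884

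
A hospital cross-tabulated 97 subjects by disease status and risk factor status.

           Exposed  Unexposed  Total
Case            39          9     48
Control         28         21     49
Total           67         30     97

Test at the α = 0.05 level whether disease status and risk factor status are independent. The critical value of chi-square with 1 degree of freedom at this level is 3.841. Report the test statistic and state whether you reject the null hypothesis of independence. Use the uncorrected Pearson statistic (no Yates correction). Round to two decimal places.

6.60; reject H₀

Grand total N = 97.
Expected counts (row total × column total / N):
  Case, Exposed: 48×67/97 = 33.155
  Case, Unexposed: 48×30/97 = 14.845
  Control, Exposed: 49×67/97 = 33.845
  Control, Unexposed: 49×30/97 = 15.155
Contributions (O − E)²/E:
  (39 − 33.155)²/33.155 = 1.0304
  (9 − 14.845)²/14.845 = 2.3014
  (28 − 33.845)²/33.845 = 1.0094
  (21 − 15.155)²/15.155 = 2.2543
χ² = 1.0304 + 2.3014 + 1.0094 + 2.2543 = 6.60
df = (2−1)(2−1) = 1. Since 6.60 > 3.841, reject the null hypothesis of independence at α = 0.05.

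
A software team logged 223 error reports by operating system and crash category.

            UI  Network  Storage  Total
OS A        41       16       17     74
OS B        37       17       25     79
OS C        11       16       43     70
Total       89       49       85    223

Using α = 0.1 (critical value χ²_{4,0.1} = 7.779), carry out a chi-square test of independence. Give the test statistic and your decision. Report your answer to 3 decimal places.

31.006; reject H₀

Grand total N = 223.
Expected counts (row total × column total / N):
  OS A, UI: 74×89/223 = 29.5336
  OS A, Network: 74×49/223 = 16.2601
  OS A, Storage: 74×85/223 = 28.2063
  OS B, UI: 79×89/223 = 31.5291
  OS B, Network: 79×49/223 = 17.3587
  OS B, Storage: 79×85/223 = 30.1121
  OS C, UI: 70×89/223 = 27.9372
  OS C, Network: 70×49/223 = 15.3812
  OS C, Storage: 70×85/223 = 26.6816
Contributions (O − E)²/E:
  (41 − 29.5336)²/29.5336 = 4.4518
  (16 − 16.2601)²/16.2601 = 0.0042
  (17 − 28.2063)²/28.2063 = 4.4522
  (37 − 31.5291)²/31.5291 = 0.9493
  (17 − 17.3587)²/17.3587 = 0.0074
  (25 − 30.1121)²/30.1121 = 0.8679
  (11 − 27.9372)²/27.9372 = 10.2683
  (16 − 15.3812)²/15.3812 = 0.0249
  (43 − 26.6816)²/26.6816 = 9.9803
χ² = 4.4518 + 0.0042 + 4.4522 + 0.9493 + 0.0074 + 0.8679 + 10.2683 + 0.0249 + 9.9803 = 31.006
df = (3−1)(3−1) = 4. Since 31.006 > 7.779, reject the null hypothesis of independence at α = 0.1.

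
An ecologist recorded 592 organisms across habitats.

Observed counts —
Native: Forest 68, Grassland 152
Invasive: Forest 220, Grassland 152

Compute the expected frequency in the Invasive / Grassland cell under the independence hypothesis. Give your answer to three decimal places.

Row total (Invasive) = 372; column total (Grassland) = 304; grand total N = 592.
Expected count = (row total × column total) / N = 372 × 304 / 592 = 191.027.

191.027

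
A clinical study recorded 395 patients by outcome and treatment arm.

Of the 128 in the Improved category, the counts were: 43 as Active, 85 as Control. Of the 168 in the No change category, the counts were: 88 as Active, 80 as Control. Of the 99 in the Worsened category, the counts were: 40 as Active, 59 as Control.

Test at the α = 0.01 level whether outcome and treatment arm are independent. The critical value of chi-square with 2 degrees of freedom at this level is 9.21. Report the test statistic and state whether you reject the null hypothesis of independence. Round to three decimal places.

10.893; reject H₀

Row totals: 128, 168, 99. Column totals: 171, 224. Grand total N = 395.
Expected counts (row total × column total / N):
  Improved, Active: 128×171/395 = 55.41266
  Improved, Control: 128×224/395 = 72.58734
  No change, Active: 168×171/395 = 72.72911
  No change, Control: 168×224/395 = 95.27089
  Worsened, Active: 99×171/395 = 42.85823
  Worsened, Control: 99×224/395 = 56.14177
Contributions (O − E)²/E:
  (43 − 55.41266)²/55.41266 = 2.7805
  (85 − 72.58734)²/72.58734 = 2.1226
  (88 − 72.72911)²/72.72911 = 3.2064
  (80 − 95.27089)²/95.27089 = 2.4478
  (40 − 42.85823)²/42.85823 = 0.1906
  (59 − 56.14177)²/56.14177 = 0.1455
χ² = 2.7805 + 2.1226 + 3.2064 + 2.4478 + 0.1906 + 0.1455 = 10.893
df = (3−1)(2−1) = 2. Since 10.893 > 9.21, reject the null hypothesis of independence at α = 0.01.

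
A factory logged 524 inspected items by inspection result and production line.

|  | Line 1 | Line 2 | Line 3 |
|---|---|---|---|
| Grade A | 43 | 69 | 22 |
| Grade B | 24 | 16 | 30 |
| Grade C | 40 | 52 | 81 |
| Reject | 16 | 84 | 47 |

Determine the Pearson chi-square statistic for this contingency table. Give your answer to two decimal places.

Row totals: 134, 70, 173, 147. Column totals: 123, 221, 180. Grand total N = 524.
Expected counts (row total × column total / N):
  Grade A, Line 1: 134×123/524 = 31.4542
  Grade A, Line 2: 134×221/524 = 56.5153
  Grade A, Line 3: 134×180/524 = 46.0305
  Grade B, Line 1: 70×123/524 = 16.4313
  Grade B, Line 2: 70×221/524 = 29.5229
  Grade B, Line 3: 70×180/524 = 24.0458
  Grade C, Line 1: 173×123/524 = 40.6088
  Grade C, Line 2: 173×221/524 = 72.9637
  Grade C, Line 3: 173×180/524 = 59.4275
  Reject, Line 1: 147×123/524 = 34.5057
  Reject, Line 2: 147×221/524 = 61.9981
  Reject, Line 3: 147×180/524 = 50.4962
Contributions (O − E)²/E:
  (43 − 31.4542)²/31.4542 = 4.2381
  (69 − 56.5153)²/56.5153 = 2.7580
  (22 − 46.0305)²/46.0305 = 12.5453
  (24 − 16.4313)²/16.4313 = 3.4863
  (16 − 29.5229)²/29.5229 = 6.1941
  (30 − 24.0458)²/24.0458 = 1.4744
  (40 − 40.6088)²/40.6088 = 0.0091
  (52 − 72.9637)²/72.9637 = 6.0232
  (81 − 59.4275)²/59.4275 = 7.8309
  (16 − 34.5057)²/34.5057 = 9.9248
  (84 − 61.9981)²/61.9981 = 7.8080
  (47 − 50.4962)²/50.4962 = 0.2421
χ² = 4.2381 + 2.7580 + 12.5453 + 3.4863 + 6.1941 + 1.4744 + 0.0091 + 6.0232 + 7.8309 + 9.9248 + 7.8080 + 0.2421 = 62.53

62.53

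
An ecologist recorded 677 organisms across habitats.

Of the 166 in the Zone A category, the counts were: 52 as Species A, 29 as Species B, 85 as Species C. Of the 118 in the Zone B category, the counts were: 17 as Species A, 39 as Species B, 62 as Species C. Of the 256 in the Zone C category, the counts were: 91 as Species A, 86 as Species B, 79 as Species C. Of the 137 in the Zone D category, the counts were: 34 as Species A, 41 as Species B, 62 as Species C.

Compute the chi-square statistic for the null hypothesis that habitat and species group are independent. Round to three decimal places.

38.114

Row totals: 166, 118, 256, 137. Column totals: 194, 195, 288. Grand total N = 677.
Expected counts (row total × column total / N):
  Zone A, Species A: 166×194/677 = 47.5687
  Zone A, Species B: 166×195/677 = 47.8139
  Zone A, Species C: 166×288/677 = 70.6174
  Zone B, Species A: 118×194/677 = 33.8139
  Zone B, Species B: 118×195/677 = 33.9882
  Zone B, Species C: 118×288/677 = 50.1979
  Zone C, Species A: 256×194/677 = 73.3589
  Zone C, Species B: 256×195/677 = 73.7371
  Zone C, Species C: 256×288/677 = 108.9040
  Zone D, Species A: 137×194/677 = 39.2585
  Zone D, Species B: 137×195/677 = 39.4609
  Zone D, Species C: 137×288/677 = 58.2806
Contributions (O − E)²/E:
  (52 − 47.5687)²/47.5687 = 0.4128
  (29 − 47.8139)²/47.8139 = 7.4029
  (85 − 70.6174)²/70.6174 = 2.9293
  (17 − 33.8139)²/33.8139 = 8.3607
  (39 − 33.9882)²/33.9882 = 0.7390
  (62 − 50.1979)²/50.1979 = 2.7748
  (91 − 73.3589)²/73.3589 = 4.2423
  (86 − 73.7371)²/73.7371 = 2.0394
  (79 − 108.9040)²/108.9040 = 8.2114
  (34 − 39.2585)²/39.2585 = 0.7044
  (41 − 39.4609)²/39.4609 = 0.0600
  (62 − 58.2806)²/58.2806 = 0.2374
χ² = 0.4128 + 7.4029 + 2.9293 + 8.3607 + 0.7390 + 2.7748 + 4.2423 + 2.0394 + 8.2114 + 0.7044 + 0.0600 + 0.2374 = 38.114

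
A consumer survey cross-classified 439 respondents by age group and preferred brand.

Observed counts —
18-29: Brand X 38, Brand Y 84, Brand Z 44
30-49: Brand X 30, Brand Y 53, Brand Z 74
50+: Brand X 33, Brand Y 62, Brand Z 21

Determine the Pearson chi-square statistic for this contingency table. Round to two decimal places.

29.87

Row totals: 166, 157, 116. Column totals: 101, 199, 139. Grand total N = 439.
Expected counts (row total × column total / N):
  18-29, Brand X: 166×101/439 = 38.191
  18-29, Brand Y: 166×199/439 = 75.248
  18-29, Brand Z: 166×139/439 = 52.560
  30-49, Brand X: 157×101/439 = 36.121
  30-49, Brand Y: 157×199/439 = 71.169
  30-49, Brand Z: 157×139/439 = 49.711
  50+, Brand X: 116×101/439 = 26.688
  50+, Brand Y: 116×199/439 = 52.583
  50+, Brand Z: 116×139/439 = 36.729
Contributions (O − E)²/E:
  (38 − 38.191)²/38.191 = 0.0010
  (84 − 75.248)²/75.248 = 1.0179
  (44 − 52.560)²/52.560 = 1.3941
  (30 − 36.121)²/36.121 = 1.0373
  (53 − 71.169)²/71.169 = 4.6384
  (74 − 49.711)²/49.711 = 11.8677
  (33 − 26.688)²/26.688 = 1.4929
  (62 − 52.583)²/52.583 = 1.6865
  (21 − 36.729)²/36.729 = 6.7359
χ² = 0.0010 + 1.0179 + 1.3941 + 1.0373 + 4.6384 + 11.8677 + 1.4929 + 1.6865 + 6.7359 = 29.87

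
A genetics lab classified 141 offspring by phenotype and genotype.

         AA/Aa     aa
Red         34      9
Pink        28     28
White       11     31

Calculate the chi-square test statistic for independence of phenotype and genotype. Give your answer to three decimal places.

Row totals: 43, 56, 42. Column totals: 73, 68. Grand total N = 141.
Expected counts (row total × column total / N):
  Red, AA/Aa: 43×73/141 = 22.26241
  Red, aa: 43×68/141 = 20.73759
  Pink, AA/Aa: 56×73/141 = 28.99291
  Pink, aa: 56×68/141 = 27.00709
  White, AA/Aa: 42×73/141 = 21.74468
  White, aa: 42×68/141 = 20.25532
Contributions (O − E)²/E:
  (34 − 22.26241)²/22.26241 = 6.1885
  (9 − 20.73759)²/20.73759 = 6.6435
  (28 − 28.99291)²/28.99291 = 0.0340
  (28 − 27.00709)²/27.00709 = 0.0365
  (11 − 21.74468)²/21.74468 = 5.3093
  (31 − 20.25532)²/20.25532 = 5.6996
χ² = 6.1885 + 6.6435 + 0.0340 + 0.0365 + 5.3093 + 5.6996 = 23.911

23.911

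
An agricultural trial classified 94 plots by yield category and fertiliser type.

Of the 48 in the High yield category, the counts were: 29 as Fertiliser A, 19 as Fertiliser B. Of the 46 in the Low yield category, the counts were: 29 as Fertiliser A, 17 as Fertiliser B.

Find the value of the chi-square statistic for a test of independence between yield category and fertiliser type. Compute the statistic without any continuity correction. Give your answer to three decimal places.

Row totals: 48, 46. Column totals: 58, 36. Grand total N = 94.
Expected counts (row total × column total / N):
  High yield, Fertiliser A: 48×58/94 = 29.6170
  High yield, Fertiliser B: 48×36/94 = 18.3830
  Low yield, Fertiliser A: 46×58/94 = 28.3830
  Low yield, Fertiliser B: 46×36/94 = 17.6170
Contributions (O − E)²/E:
  (29 − 29.6170)²/29.6170 = 0.0129
  (19 − 18.3830)²/18.3830 = 0.0207
  (29 − 28.3830)²/28.3830 = 0.0134
  (17 − 17.6170)²/17.6170 = 0.0216
χ² = 0.0129 + 0.0207 + 0.0134 + 0.0216 = 0.069

0.069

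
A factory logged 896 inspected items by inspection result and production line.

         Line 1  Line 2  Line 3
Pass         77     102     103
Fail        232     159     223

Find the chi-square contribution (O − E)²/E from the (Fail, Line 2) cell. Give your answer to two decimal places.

Row total (Fail) = 614; column total (Line 2) = 261; N = 896.
Expected count E = 614 × 261 / 896 = 178.855.
Contribution = (O − E)²/E = (159 − 178.855)² / 178.855 = 2.20.

2.20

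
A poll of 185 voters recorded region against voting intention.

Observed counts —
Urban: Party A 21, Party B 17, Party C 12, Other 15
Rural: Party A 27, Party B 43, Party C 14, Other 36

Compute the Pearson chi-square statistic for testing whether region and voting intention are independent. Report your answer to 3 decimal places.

4.899

Row totals: 65, 120. Column totals: 48, 60, 26, 51. Grand total N = 185.
Expected counts (row total × column total / N):
  Urban, Party A: 65×48/185 = 16.8649
  Urban, Party B: 65×60/185 = 21.0811
  Urban, Party C: 65×26/185 = 9.1351
  Urban, Other: 65×51/185 = 17.9189
  Rural, Party A: 120×48/185 = 31.1351
  Rural, Party B: 120×60/185 = 38.9189
  Rural, Party C: 120×26/185 = 16.8649
  Rural, Other: 120×51/185 = 33.0811
Contributions (O − E)²/E:
  (21 − 16.8649)²/16.8649 = 1.0139
  (17 − 21.0811)²/21.0811 = 0.7901
  (12 − 9.1351)²/9.1351 = 0.8985
  (15 − 17.9189)²/17.9189 = 0.4755
  (27 − 31.1351)²/31.1351 = 0.5492
  (43 − 38.9189)²/38.9189 = 0.4280
  (14 − 16.8649)²/16.8649 = 0.4867
  (36 − 33.0811)²/33.0811 = 0.2575
χ² = 1.0139 + 0.7901 + 0.8985 + 0.4755 + 0.5492 + 0.4280 + 0.4867 + 0.2575 = 4.899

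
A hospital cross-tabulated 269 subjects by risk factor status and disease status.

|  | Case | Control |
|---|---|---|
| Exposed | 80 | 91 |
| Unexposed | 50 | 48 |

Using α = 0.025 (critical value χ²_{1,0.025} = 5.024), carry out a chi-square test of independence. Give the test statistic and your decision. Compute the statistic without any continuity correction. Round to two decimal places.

Row totals: 171, 98. Column totals: 130, 139. Grand total N = 269.
Expected counts (row total × column total / N):
  Exposed, Case: 171×130/269 = 82.639
  Exposed, Control: 171×139/269 = 88.361
  Unexposed, Case: 98×130/269 = 47.361
  Unexposed, Control: 98×139/269 = 50.639
Contributions (O − E)²/E:
  (80 − 82.639)²/82.639 = 0.0843
  (91 − 88.361)²/88.361 = 0.0788
  (50 − 47.361)²/47.361 = 0.1470
  (48 − 50.639)²/50.639 = 0.1375
χ² = 0.0843 + 0.0788 + 0.1470 + 0.1375 = 0.45
df = (2−1)(2−1) = 1. Since 0.45 < 5.024, fail to reject the null hypothesis of independence at α = 0.025.

0.45; fail to reject H₀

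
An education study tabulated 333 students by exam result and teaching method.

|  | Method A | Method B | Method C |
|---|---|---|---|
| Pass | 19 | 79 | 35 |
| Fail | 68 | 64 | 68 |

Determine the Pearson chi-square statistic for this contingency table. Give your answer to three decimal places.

27.372

Row totals: 133, 200. Column totals: 87, 143, 103. Grand total N = 333.
Expected counts (row total × column total / N):
  Pass, Method A: 133×87/333 = 34.74775
  Pass, Method B: 133×143/333 = 57.11411
  Pass, Method C: 133×103/333 = 41.13814
  Fail, Method A: 200×87/333 = 52.25225
  Fail, Method B: 200×143/333 = 85.88589
  Fail, Method C: 200×103/333 = 61.86186
Contributions (O − E)²/E:
  (19 − 34.74775)²/34.74775 = 7.1369
  (79 − 57.11411)²/57.11411 = 8.3866
  (35 − 41.13814)²/41.13814 = 0.9159
  (68 − 52.25225)²/52.25225 = 4.7460
  (64 − 85.88589)²/85.88589 = 5.5771
  (68 − 61.86186)²/61.86186 = 0.6090
χ² = 7.1369 + 8.3866 + 0.9159 + 4.7460 + 5.5771 + 0.6090 = 27.372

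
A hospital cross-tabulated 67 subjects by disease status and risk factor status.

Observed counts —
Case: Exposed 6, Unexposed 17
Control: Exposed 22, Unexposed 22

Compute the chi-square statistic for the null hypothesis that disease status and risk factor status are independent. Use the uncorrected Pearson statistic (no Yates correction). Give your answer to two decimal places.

Row totals: 23, 44. Column totals: 28, 39. Grand total N = 67.
Expected counts (row total × column total / N):
  Case, Exposed: 23×28/67 = 9.612
  Case, Unexposed: 23×39/67 = 13.388
  Control, Exposed: 44×28/67 = 18.388
  Control, Unexposed: 44×39/67 = 25.612
Contributions (O − E)²/E:
  (6 − 9.612)²/9.612 = 1.3573
  (17 − 13.388)²/13.388 = 0.9745
  (22 − 18.388)²/18.388 = 0.7095
  (22 − 25.612)²/25.612 = 0.5094
χ² = 1.3573 + 0.9745 + 0.7095 + 0.5094 = 3.55

3.55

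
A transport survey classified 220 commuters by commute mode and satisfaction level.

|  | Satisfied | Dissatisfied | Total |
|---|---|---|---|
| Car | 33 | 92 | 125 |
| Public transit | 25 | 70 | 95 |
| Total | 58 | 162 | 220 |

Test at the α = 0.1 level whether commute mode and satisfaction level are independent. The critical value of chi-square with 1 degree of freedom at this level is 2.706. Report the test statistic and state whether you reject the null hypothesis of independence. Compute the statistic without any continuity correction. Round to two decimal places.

0.00; fail to reject H₀

Grand total N = 220.
Expected counts (row total × column total / N):
  Car, Satisfied: 125×58/220 = 32.955
  Car, Dissatisfied: 125×162/220 = 92.045
  Public transit, Satisfied: 95×58/220 = 25.045
  Public transit, Dissatisfied: 95×162/220 = 69.955
Contributions (O − E)²/E:
  (33 − 32.955)²/32.955 = 0.0001
  (92 − 92.045)²/92.045 = 0.0000
  (25 − 25.045)²/25.045 = 0.0001
  (70 − 69.955)²/69.955 = 0.0000
χ² = 0.0001 + 0.0000 + 0.0001 + 0.0000 = 0.00
df = (2−1)(2−1) = 1. Since 0.00 < 2.706, fail to reject the null hypothesis of independence at α = 0.1.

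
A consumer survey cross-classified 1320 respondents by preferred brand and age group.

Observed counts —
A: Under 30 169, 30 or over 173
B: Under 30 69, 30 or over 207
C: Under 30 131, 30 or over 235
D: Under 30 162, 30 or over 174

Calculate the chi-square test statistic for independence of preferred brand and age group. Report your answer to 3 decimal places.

50.530

Row totals: 342, 276, 366, 336. Column totals: 531, 789. Grand total N = 1320.
Expected counts (row total × column total / N):
  A, Under 30: 342×531/1320 = 137.5773
  A, 30 or over: 342×789/1320 = 204.4227
  B, Under 30: 276×531/1320 = 111.0273
  B, 30 or over: 276×789/1320 = 164.9727
  C, Under 30: 366×531/1320 = 147.2318
  C, 30 or over: 366×789/1320 = 218.7682
  D, Under 30: 336×531/1320 = 135.1636
  D, 30 or over: 336×789/1320 = 200.8364
Contributions (O − E)²/E:
  (169 − 137.5773)²/137.5773 = 7.1770
  (173 − 204.4227)²/204.4227 = 4.8301
  (69 − 111.0273)²/111.0273 = 15.9086
  (207 − 164.9727)²/164.9727 = 10.7066
  (131 − 147.2318)²/147.2318 = 1.7895
  (235 − 218.7682)²/218.7682 = 1.2043
  (162 − 135.1636)²/135.1636 = 5.3283
  (174 − 200.8364)²/200.8364 = 3.5860
χ² = 7.1770 + 4.8301 + 15.9086 + 10.7066 + 1.7895 + 1.2043 + 5.3283 + 3.5860 = 50.530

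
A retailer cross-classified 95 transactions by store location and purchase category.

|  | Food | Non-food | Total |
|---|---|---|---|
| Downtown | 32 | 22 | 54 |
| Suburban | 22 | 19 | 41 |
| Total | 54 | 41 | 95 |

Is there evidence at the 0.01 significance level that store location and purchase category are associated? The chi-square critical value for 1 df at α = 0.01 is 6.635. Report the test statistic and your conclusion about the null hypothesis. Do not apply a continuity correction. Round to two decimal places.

0.30; fail to reject H₀

Grand total N = 95.
Expected counts (row total × column total / N):
  Downtown, Food: 54×54/95 = 30.695
  Downtown, Non-food: 54×41/95 = 23.305
  Suburban, Food: 41×54/95 = 23.305
  Suburban, Non-food: 41×41/95 = 17.695
Contributions (O − E)²/E:
  (32 − 30.695)²/30.695 = 0.0555
  (22 − 23.305)²/23.305 = 0.0731
  (22 − 23.305)²/23.305 = 0.0731
  (19 − 17.695)²/17.695 = 0.0962
χ² = 0.0555 + 0.0731 + 0.0731 + 0.0962 = 0.30
df = (2−1)(2−1) = 1. Since 0.30 < 6.635, fail to reject the null hypothesis of independence at α = 0.01.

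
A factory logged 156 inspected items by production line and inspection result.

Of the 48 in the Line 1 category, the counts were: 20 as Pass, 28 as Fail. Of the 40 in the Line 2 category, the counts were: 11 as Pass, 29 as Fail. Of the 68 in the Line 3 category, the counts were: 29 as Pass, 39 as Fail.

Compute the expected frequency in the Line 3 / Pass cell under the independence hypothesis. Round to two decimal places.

26.15

Row total (Line 3) = 68; column total (Pass) = 60; grand total N = 156.
Expected count = (row total × column total) / N = 68 × 60 / 156 = 26.15.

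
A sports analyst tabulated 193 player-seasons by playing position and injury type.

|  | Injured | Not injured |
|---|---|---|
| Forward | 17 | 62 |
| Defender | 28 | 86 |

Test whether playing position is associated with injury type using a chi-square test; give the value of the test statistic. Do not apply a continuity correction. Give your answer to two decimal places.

0.24

Row totals: 79, 114. Column totals: 45, 148. Grand total N = 193.
Expected counts (row total × column total / N):
  Forward, Injured: 79×45/193 = 18.420
  Forward, Not injured: 79×148/193 = 60.580
  Defender, Injured: 114×45/193 = 26.580
  Defender, Not injured: 114×148/193 = 87.420
Contributions (O − E)²/E:
  (17 − 18.420)²/18.420 = 0.1095
  (62 − 60.580)²/60.580 = 0.0333
  (28 − 26.580)²/26.580 = 0.0759
  (86 − 87.420)²/87.420 = 0.0231
χ² = 0.1095 + 0.0333 + 0.0759 + 0.0231 = 0.24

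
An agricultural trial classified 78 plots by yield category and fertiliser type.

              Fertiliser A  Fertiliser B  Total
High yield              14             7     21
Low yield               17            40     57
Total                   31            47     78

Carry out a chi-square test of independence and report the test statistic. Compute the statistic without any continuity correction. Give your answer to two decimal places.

Grand total N = 78.
Expected counts (row total × column total / N):
  High yield, Fertiliser A: 21×31/78 = 8.346
  High yield, Fertiliser B: 21×47/78 = 12.654
  Low yield, Fertiliser A: 57×31/78 = 22.654
  Low yield, Fertiliser B: 57×47/78 = 34.346
Contributions (O − E)²/E:
  (14 − 8.346)²/8.346 = 3.8303
  (7 − 12.654)²/12.654 = 2.5263
  (17 − 22.654)²/22.654 = 1.4111
  (40 − 34.346)²/34.346 = 0.9308
χ² = 3.8303 + 2.5263 + 1.4111 + 0.9308 = 8.70

8.70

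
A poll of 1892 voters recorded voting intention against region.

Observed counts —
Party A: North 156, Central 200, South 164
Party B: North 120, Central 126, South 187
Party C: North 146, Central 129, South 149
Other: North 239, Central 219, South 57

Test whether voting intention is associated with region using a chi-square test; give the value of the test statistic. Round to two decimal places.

138.27

Row totals: 520, 433, 424, 515. Column totals: 661, 674, 557. Grand total N = 1892.
Expected counts (row total × column total / N):
  Party A, North: 520×661/1892 = 181.670
  Party A, Central: 520×674/1892 = 185.243
  Party A, South: 520×557/1892 = 153.087
  Party B, North: 433×661/1892 = 151.275
  Party B, Central: 433×674/1892 = 154.251
  Party B, South: 433×557/1892 = 127.474
  Party C, North: 424×661/1892 = 148.131
  Party C, Central: 424×674/1892 = 151.044
  Party C, South: 424×557/1892 = 124.825
  Other, North: 515×661/1892 = 179.923
  Other, Central: 515×674/1892 = 183.462
  Other, South: 515×557/1892 = 151.615
Contributions (O − E)²/E:
  (156 − 181.670)²/181.670 = 3.6272
  (200 − 185.243)²/185.243 = 1.1756
  (164 − 153.087)²/153.087 = 0.7779
  (120 − 151.275)²/151.275 = 6.4659
  (126 − 154.251)²/154.251 = 5.1742
  (187 − 127.474)²/127.474 = 27.7966
  (146 − 148.131)²/148.131 = 0.0307
  (129 − 151.044)²/151.044 = 3.2172
  (149 − 124.825)²/124.825 = 4.6820
  (239 − 179.923)²/179.923 = 19.3977
  (219 − 183.462)²/183.462 = 6.8840
  (57 − 151.615)²/151.615 = 59.0443
χ² = 3.6272 + 1.1756 + 0.7779 + 6.4659 + 5.1742 + 27.7966 + 0.0307 + 3.2172 + 4.6820 + 19.3977 + 6.8840 + 59.0443 = 138.27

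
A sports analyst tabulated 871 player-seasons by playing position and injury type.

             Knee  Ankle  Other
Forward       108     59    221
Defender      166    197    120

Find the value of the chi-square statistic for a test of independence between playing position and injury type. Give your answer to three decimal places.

107.500

Row totals: 388, 483. Column totals: 274, 256, 341. Grand total N = 871.
Expected counts (row total × column total / N):
  Forward, Knee: 388×274/871 = 122.0574
  Forward, Ankle: 388×256/871 = 114.0390
  Forward, Other: 388×341/871 = 151.9036
  Defender, Knee: 483×274/871 = 151.9426
  Defender, Ankle: 483×256/871 = 141.9610
  Defender, Other: 483×341/871 = 189.0964
Contributions (O − E)²/E:
  (108 − 122.0574)²/122.0574 = 1.6190
  (59 − 114.0390)²/114.0390 = 26.5636
  (221 − 151.9036)²/151.9036 = 31.4299
  (166 − 151.9426)²/151.9426 = 1.3006
  (197 − 141.9610)²/141.9610 = 21.3389
  (120 − 189.0964)²/189.0964 = 25.2480
χ² = 1.6190 + 26.5636 + 31.4299 + 1.3006 + 21.3389 + 25.2480 = 107.500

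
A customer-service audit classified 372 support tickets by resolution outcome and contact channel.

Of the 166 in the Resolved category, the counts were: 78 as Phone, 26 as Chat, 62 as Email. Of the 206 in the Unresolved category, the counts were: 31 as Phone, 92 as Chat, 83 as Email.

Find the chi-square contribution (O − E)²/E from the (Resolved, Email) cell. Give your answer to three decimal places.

0.113

Row total (Resolved) = 166; column total (Email) = 145; N = 372.
Expected count E = 166 × 145 / 372 = 64.7043.
Contribution = (O − E)²/E = (62 − 64.7043)² / 64.7043 = 0.113.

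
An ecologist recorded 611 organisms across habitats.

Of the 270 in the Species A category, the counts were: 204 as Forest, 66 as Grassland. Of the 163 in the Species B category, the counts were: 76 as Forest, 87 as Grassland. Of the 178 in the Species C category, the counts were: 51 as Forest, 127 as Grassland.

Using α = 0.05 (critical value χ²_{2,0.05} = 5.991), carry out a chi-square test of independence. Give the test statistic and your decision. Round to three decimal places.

Row totals: 270, 163, 178. Column totals: 331, 280. Grand total N = 611.
Expected counts (row total × column total / N):
  Species A, Forest: 270×331/611 = 146.2684
  Species A, Grassland: 270×280/611 = 123.7316
  Species B, Forest: 163×331/611 = 88.3028
  Species B, Grassland: 163×280/611 = 74.6972
  Species C, Forest: 178×331/611 = 96.4288
  Species C, Grassland: 178×280/611 = 81.5712
Contributions (O − E)²/E:
  (204 − 146.2684)²/146.2684 = 22.7865
  (66 − 123.7316)²/123.7316 = 26.9368
  (76 − 88.3028)²/88.3028 = 1.7141
  (87 − 74.6972)²/74.6972 = 2.0263
  (51 − 96.4288)²/96.4288 = 21.4021
  (127 − 81.5712)²/81.5712 = 25.3003
χ² = 22.7865 + 26.9368 + 1.7141 + 2.0263 + 21.4021 + 25.3003 = 100.166
df = (3−1)(2−1) = 2. Since 100.166 > 5.991, reject the null hypothesis of independence at α = 0.05.

100.166; reject H₀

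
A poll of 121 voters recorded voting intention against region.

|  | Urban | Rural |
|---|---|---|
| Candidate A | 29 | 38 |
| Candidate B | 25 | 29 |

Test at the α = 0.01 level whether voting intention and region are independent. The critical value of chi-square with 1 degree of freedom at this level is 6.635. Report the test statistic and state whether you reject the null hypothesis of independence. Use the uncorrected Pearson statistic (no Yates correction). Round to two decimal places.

0.11; fail to reject H₀

Row totals: 67, 54. Column totals: 54, 67. Grand total N = 121.
Expected counts (row total × column total / N):
  Candidate A, Urban: 67×54/121 = 29.901
  Candidate A, Rural: 67×67/121 = 37.099
  Candidate B, Urban: 54×54/121 = 24.099
  Candidate B, Rural: 54×67/121 = 29.901
Contributions (O − E)²/E:
  (29 − 29.901)²/29.901 = 0.0271
  (38 − 37.099)²/37.099 = 0.0219
  (25 − 24.099)²/24.099 = 0.0337
  (29 − 29.901)²/29.901 = 0.0271
χ² = 0.0271 + 0.0219 + 0.0337 + 0.0271 = 0.11
df = (2−1)(2−1) = 1. Since 0.11 < 6.635, fail to reject the null hypothesis of independence at α = 0.01.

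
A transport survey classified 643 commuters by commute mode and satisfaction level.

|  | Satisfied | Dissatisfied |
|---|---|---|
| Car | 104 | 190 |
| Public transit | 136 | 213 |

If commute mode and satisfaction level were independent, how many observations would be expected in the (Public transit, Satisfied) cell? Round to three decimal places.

130.264

Row total (Public transit) = 349; column total (Satisfied) = 240; grand total N = 643.
Expected count = (row total × column total) / N = 349 × 240 / 643 = 130.264.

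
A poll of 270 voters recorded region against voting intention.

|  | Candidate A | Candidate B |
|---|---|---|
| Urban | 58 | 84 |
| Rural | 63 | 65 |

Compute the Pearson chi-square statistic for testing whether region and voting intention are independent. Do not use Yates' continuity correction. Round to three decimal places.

Row totals: 142, 128. Column totals: 121, 149. Grand total N = 270.
Expected counts (row total × column total / N):
  Urban, Candidate A: 142×121/270 = 63.63704
  Urban, Candidate B: 142×149/270 = 78.36296
  Rural, Candidate A: 128×121/270 = 57.36296
  Rural, Candidate B: 128×149/270 = 70.63704
Contributions (O − E)²/E:
  (58 − 63.63704)²/63.63704 = 0.4993
  (84 − 78.36296)²/78.36296 = 0.4055
  (63 − 57.36296)²/57.36296 = 0.5540
  (65 − 70.63704)²/70.63704 = 0.4499
χ² = 0.4993 + 0.4055 + 0.5540 + 0.4499 = 1.909

1.909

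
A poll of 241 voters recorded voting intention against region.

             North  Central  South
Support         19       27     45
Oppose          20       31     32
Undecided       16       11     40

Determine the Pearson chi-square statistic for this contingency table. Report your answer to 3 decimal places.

Row totals: 91, 83, 67. Column totals: 55, 69, 117. Grand total N = 241.
Expected counts (row total × column total / N):
  Support, North: 91×55/241 = 20.7676
  Support, Central: 91×69/241 = 26.0539
  Support, South: 91×117/241 = 44.1784
  Oppose, North: 83×55/241 = 18.9419
  Oppose, Central: 83×69/241 = 23.7635
  Oppose, South: 83×117/241 = 40.2946
  Undecided, North: 67×55/241 = 15.2905
  Undecided, Central: 67×69/241 = 19.1826
  Undecided, South: 67×117/241 = 32.5270
Contributions (O − E)²/E:
  (19 − 20.7676)²/20.7676 = 0.1504
  (27 − 26.0539)²/26.0539 = 0.0344
  (45 − 44.1784)²/44.1784 = 0.0153
  (20 − 18.9419)²/18.9419 = 0.0591
  (31 − 23.7635)²/23.7635 = 2.2037
  (32 − 40.2946)²/40.2946 = 1.7074
  (16 − 15.2905)²/15.2905 = 0.0329
  (11 − 19.1826)²/19.1826 = 3.4904
  (40 − 32.5270)²/32.5270 = 1.7169
χ² = 0.1504 + 0.0344 + 0.0153 + 0.0591 + 2.2037 + 1.7074 + 0.0329 + 3.4904 + 1.7169 = 9.411

9.411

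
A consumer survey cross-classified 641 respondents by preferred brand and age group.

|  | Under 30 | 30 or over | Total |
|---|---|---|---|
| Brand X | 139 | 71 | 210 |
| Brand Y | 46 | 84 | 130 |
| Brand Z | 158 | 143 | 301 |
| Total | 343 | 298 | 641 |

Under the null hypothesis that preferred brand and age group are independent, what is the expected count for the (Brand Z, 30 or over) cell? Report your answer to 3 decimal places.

139.934

Row total (Brand Z) = 301; column total (30 or over) = 298; grand total N = 641.
Expected count = (row total × column total) / N = 301 × 298 / 641 = 139.934.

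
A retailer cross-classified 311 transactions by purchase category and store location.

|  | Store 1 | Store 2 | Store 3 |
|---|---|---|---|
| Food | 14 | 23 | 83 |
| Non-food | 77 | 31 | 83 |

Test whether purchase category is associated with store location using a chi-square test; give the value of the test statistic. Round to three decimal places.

30.164

Row totals: 120, 191. Column totals: 91, 54, 166. Grand total N = 311.
Expected counts (row total × column total / N):
  Food, Store 1: 120×91/311 = 35.1125
  Food, Store 2: 120×54/311 = 20.8360
  Food, Store 3: 120×166/311 = 64.0514
  Non-food, Store 1: 191×91/311 = 55.8875
  Non-food, Store 2: 191×54/311 = 33.1640
  Non-food, Store 3: 191×166/311 = 101.9486
Contributions (O − E)²/E:
  (14 − 35.1125)²/35.1125 = 12.6946
  (23 − 20.8360)²/20.8360 = 0.2248
  (83 − 64.0514)²/64.0514 = 5.6056
  (77 − 55.8875)²/55.8875 = 7.9756
  (31 − 33.1640)²/33.1640 = 0.1412
  (83 − 101.9486)²/101.9486 = 3.5219
χ² = 12.6946 + 0.2248 + 5.6056 + 7.9756 + 0.1412 + 3.5219 = 30.164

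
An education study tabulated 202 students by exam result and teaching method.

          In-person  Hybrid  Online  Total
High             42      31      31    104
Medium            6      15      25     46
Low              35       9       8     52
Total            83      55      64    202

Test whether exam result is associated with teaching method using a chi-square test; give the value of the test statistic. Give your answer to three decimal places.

Grand total N = 202.
Expected counts (row total × column total / N):
  High, In-person: 104×83/202 = 42.7327
  High, Hybrid: 104×55/202 = 28.3168
  High, Online: 104×64/202 = 32.9505
  Medium, In-person: 46×83/202 = 18.9010
  Medium, Hybrid: 46×55/202 = 12.5248
  Medium, Online: 46×64/202 = 14.5743
  Low, In-person: 52×83/202 = 21.3663
  Low, Hybrid: 52×55/202 = 14.1584
  Low, Online: 52×64/202 = 16.4752
Contributions (O − E)²/E:
  (42 − 42.7327)²/42.7327 = 0.0126
  (31 − 28.3168)²/28.3168 = 0.2543
  (31 − 32.9505)²/32.9505 = 0.1155
  (6 − 18.9010)²/18.9010 = 8.8057
  (15 − 12.5248)²/12.5248 = 0.4892
  (25 − 14.5743)²/14.5743 = 7.4580
  (35 − 21.3663)²/21.3663 = 8.6996
  (9 − 14.1584)²/14.1584 = 1.8794
  (8 − 16.4752)²/16.4752 = 4.3598
χ² = 0.0126 + 0.2543 + 0.1155 + 8.8057 + 0.4892 + 7.4580 + 8.6996 + 1.8794 + 4.3598 = 32.074

32.074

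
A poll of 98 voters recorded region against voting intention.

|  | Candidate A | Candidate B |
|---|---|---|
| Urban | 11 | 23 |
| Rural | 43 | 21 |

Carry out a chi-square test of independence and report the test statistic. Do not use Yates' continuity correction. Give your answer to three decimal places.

Row totals: 34, 64. Column totals: 54, 44. Grand total N = 98.
Expected counts (row total × column total / N):
  Urban, Candidate A: 34×54/98 = 18.7347
  Urban, Candidate B: 34×44/98 = 15.2653
  Rural, Candidate A: 64×54/98 = 35.2653
  Rural, Candidate B: 64×44/98 = 28.7347
Contributions (O − E)²/E:
  (11 − 18.7347)²/18.7347 = 3.1933
  (23 − 15.2653)²/15.2653 = 3.9191
  (43 − 35.2653)²/35.2653 = 1.6964
  (21 − 28.7347)²/28.7347 = 2.0820
χ² = 3.1933 + 3.9191 + 1.6964 + 2.0820 = 10.891

10.891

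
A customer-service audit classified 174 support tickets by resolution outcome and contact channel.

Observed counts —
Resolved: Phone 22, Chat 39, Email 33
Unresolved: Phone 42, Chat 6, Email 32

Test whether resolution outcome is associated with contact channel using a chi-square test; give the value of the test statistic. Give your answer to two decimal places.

29.53

Row totals: 94, 80. Column totals: 64, 45, 65. Grand total N = 174.
Expected counts (row total × column total / N):
  Resolved, Phone: 94×64/174 = 34.575
  Resolved, Chat: 94×45/174 = 24.310
  Resolved, Email: 94×65/174 = 35.115
  Unresolved, Phone: 80×64/174 = 29.425
  Unresolved, Chat: 80×45/174 = 20.690
  Unresolved, Email: 80×65/174 = 29.885
Contributions (O − E)²/E:
  (22 − 34.575)²/34.575 = 4.5736
  (39 − 24.310)²/24.310 = 8.8768
  (33 − 35.115)²/35.115 = 0.1274
  (42 − 29.425)²/29.425 = 5.3740
  (6 − 20.690)²/20.690 = 10.4300
  (32 − 29.885)²/29.885 = 0.1497
χ² = 4.5736 + 8.8768 + 0.1274 + 5.3740 + 10.4300 + 0.1497 = 29.53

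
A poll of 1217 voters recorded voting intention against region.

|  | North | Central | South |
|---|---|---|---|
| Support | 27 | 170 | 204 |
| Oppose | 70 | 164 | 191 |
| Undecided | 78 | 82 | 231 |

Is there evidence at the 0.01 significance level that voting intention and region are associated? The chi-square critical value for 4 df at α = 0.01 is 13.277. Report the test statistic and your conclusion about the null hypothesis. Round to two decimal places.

Row totals: 401, 425, 391. Column totals: 175, 416, 626. Grand total N = 1217.
Expected counts (row total × column total / N):
  Support, North: 401×175/1217 = 57.662
  Support, Central: 401×416/1217 = 137.071
  Support, South: 401×626/1217 = 206.266
  Oppose, North: 425×175/1217 = 61.113
  Oppose, Central: 425×416/1217 = 145.275
  Oppose, South: 425×626/1217 = 218.611
  Undecided, North: 391×175/1217 = 56.224
  Undecided, Central: 391×416/1217 = 133.653
  Undecided, South: 391×626/1217 = 201.122
Contributions (O − E)²/E:
  (27 − 57.662)²/57.662 = 16.3046
  (170 − 137.071)²/137.071 = 7.9106
  (204 − 206.266)²/206.266 = 0.0249
  (70 − 61.113)²/61.113 = 1.2923
  (164 − 145.275)²/145.275 = 2.4135
  (191 − 218.611)²/218.611 = 3.4873
  (78 − 56.224)²/56.224 = 8.4340
  (82 − 133.653)²/133.653 = 19.9624
  (231 − 201.122)²/201.122 = 4.4386
χ² = 16.3046 + 7.9106 + 0.0249 + 1.2923 + 2.4135 + 3.4873 + 8.4340 + 19.9624 + 4.4386 = 64.27
df = (3−1)(3−1) = 4. Since 64.27 > 13.277, reject the null hypothesis of independence at α = 0.01.

64.27; reject H₀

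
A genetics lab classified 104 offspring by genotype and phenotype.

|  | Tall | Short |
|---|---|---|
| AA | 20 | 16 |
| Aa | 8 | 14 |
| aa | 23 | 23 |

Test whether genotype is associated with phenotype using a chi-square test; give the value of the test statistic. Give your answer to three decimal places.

Row totals: 36, 22, 46. Column totals: 51, 53. Grand total N = 104.
Expected counts (row total × column total / N):
  AA, Tall: 36×51/104 = 17.6538
  AA, Short: 36×53/104 = 18.3462
  Aa, Tall: 22×51/104 = 10.7885
  Aa, Short: 22×53/104 = 11.2115
  aa, Tall: 46×51/104 = 22.5577
  aa, Short: 46×53/104 = 23.4423
Contributions (O − E)²/E:
  (20 − 17.6538)²/17.6538 = 0.3118
  (16 − 18.3462)²/18.3462 = 0.3000
  (8 − 10.7885)²/10.7885 = 0.7207
  (14 − 11.2115)²/11.2115 = 0.6935
  (23 − 22.5577)²/22.5577 = 0.0087
  (23 − 23.4423)²/23.4423 = 0.0083
χ² = 0.3118 + 0.3000 + 0.7207 + 0.6935 + 0.0087 + 0.0083 = 2.043

2.043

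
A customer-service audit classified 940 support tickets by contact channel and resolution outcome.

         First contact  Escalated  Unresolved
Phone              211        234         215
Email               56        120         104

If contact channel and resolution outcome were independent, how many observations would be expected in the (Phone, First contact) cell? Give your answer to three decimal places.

Row total (Phone) = 660; column total (First contact) = 267; grand total N = 940.
Expected count = (row total × column total) / N = 660 × 267 / 940 = 187.468.

187.468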